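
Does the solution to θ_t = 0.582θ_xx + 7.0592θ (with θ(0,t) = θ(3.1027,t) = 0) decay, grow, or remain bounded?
θ grows unboundedly. Reaction dominates diffusion (r=7.0592 > κπ²/L²≈0.6); solution grows exponentially.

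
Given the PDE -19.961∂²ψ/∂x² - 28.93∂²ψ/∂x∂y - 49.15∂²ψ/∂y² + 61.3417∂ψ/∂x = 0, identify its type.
The second-order coefficients are A = -19.961, B = -28.93, C = -49.15. Since B² - 4AC = -3087.3877 < 0, this is an elliptic PDE.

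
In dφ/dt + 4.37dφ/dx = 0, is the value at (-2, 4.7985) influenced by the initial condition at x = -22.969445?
Yes. The characteristic through (-2, 4.7985) passes through x = -22.969445.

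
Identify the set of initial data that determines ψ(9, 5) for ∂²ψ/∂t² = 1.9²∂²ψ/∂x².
Domain of dependence: [-0.5, 18.5]. Signals travel at speed 1.9, so data within |x - 9| ≤ 1.9·5 = 9.5 can reach the point.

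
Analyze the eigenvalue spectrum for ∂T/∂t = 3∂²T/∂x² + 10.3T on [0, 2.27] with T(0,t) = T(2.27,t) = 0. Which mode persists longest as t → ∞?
Eigenvalues: λₙ = 3n²π²/2.27² - 10.3.
First three modes:
  n=1: λ₁ = 3π²/2.27² - 10.3 ≈ -4.554
  n=2: λ₂ = 12π²/2.27² - 10.3 ≈ 12.684
  n=3: λ₃ = 27π²/2.27² - 10.3 ≈ 41.414
Since 3π²/2.27² ≈ 5.746 < 10.3, λ₁ < 0.
The n=1 mode grows fastest (−λₙ is largest for n=1) → dominates.
Asymptotic: T ~ c₁ sin(πx/2.27) e^{4.554t} (exponential growth at rate −λ₁ ≈ 4.554).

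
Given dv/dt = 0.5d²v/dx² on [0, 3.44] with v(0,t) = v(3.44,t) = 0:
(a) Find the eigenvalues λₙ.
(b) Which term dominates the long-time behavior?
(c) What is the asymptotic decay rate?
Eigenvalues: λₙ = 0.5n²π²/3.44².
First three modes:
  n=1: λ₁ = 0.5π²/3.44² ≈ 0.417
  n=2: λ₂ = 2π²/3.44² ≈ 1.668 (4× faster decay)
  n=3: λ₃ = 4.5π²/3.44² ≈ 3.753 (9× faster decay)
As t → ∞, higher modes decay exponentially faster. The n=1 mode dominates: v ~ c₁ sin(πx/3.44) e^{-λ₁t}.
Decay rate: λ₁ = 0.5π²/3.44² ≈ 0.417.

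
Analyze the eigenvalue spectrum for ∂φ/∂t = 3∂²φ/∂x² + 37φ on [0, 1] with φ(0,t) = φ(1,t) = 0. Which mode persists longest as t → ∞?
Eigenvalues: λₙ = 3n²π²/1² - 37.
First three modes:
  n=1: λ₁ = 3π² - 37 ≈ -7.391
  n=2: λ₂ = 12π² - 37 ≈ 81.435
  n=3: λ₃ = 27π² - 37 ≈ 229.479
Since 3π² ≈ 29.609 < 37, λ₁ < 0.
The n=1 mode grows fastest (−λₙ is largest for n=1) → dominates.
Asymptotic: φ ~ c₁ sin(πx/1) e^{7.391t} (exponential growth at rate −λ₁ ≈ 7.391).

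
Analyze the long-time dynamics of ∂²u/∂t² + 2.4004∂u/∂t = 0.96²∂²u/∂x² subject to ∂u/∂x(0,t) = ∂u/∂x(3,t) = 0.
Long-time behavior: u → constant (steady state). Damping (γ=2.4004) dissipates the nonconstant modes; with Neumann BCs the spatial average obeys M''+γM'=0 and tends to a finite limit.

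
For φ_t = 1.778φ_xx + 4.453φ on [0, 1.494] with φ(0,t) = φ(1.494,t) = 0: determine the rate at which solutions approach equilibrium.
Eigenvalues: λₙ = 1.778n²π²/1.494² - 4.453.
First three modes:
  n=1: λ₁ = 1.778π²/1.494² - 4.453 ≈ 3.409
  n=2: λ₂ = 7.112π²/1.494² - 4.453 ≈ 26.995
  n=3: λ₃ = 16.002π²/1.494² - 4.453 ≈ 66.305
Since 1.778π²/1.494² ≈ 7.862 > 4.453, all λₙ > 0.
The n=1 mode decays slowest → dominates as t → ∞.
Asymptotic: φ ~ c₁ sin(πx/1.494) e^{-λ₁t} with decay rate λ₁ ≈ 3.409.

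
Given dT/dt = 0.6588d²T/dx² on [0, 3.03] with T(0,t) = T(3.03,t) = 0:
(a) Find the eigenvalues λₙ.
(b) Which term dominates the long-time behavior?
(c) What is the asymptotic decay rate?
Eigenvalues: λₙ = 0.6588n²π²/3.03².
First three modes:
  n=1: λ₁ = 0.6588π²/3.03² ≈ 0.708
  n=2: λ₂ = 2.6352π²/3.03² ≈ 2.833 (4× faster decay)
  n=3: λ₃ = 5.9292π²/3.03² ≈ 6.374 (9× faster decay)
As t → ∞, higher modes decay exponentially faster. The n=1 mode dominates: T ~ c₁ sin(πx/3.03) e^{-λ₁t}.
Decay rate: λ₁ = 0.6588π²/3.03² ≈ 0.708.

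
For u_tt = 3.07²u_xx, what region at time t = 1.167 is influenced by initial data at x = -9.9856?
Domain of influence: [-13.56829, -6.40291]. Data at x = -9.9856 spreads outward at speed 3.07.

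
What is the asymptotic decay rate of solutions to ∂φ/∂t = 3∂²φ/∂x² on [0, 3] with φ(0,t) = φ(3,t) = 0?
Eigenvalues: λₙ = 3n²π²/3².
First three modes:
  n=1: λ₁ = 3π²/3² ≈ 3.29
  n=2: λ₂ = 12π²/3² ≈ 13.159 (4× faster decay)
  n=3: λ₃ = 27π²/3² ≈ 29.609 (9× faster decay)
As t → ∞, higher modes decay exponentially faster. The n=1 mode dominates: φ ~ c₁ sin(πx/3) e^{-λ₁t}.
Decay rate: λ₁ = 3π²/3² ≈ 3.29.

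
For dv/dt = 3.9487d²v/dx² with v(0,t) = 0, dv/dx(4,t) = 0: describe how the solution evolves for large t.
v → 0. Heat escapes through the Dirichlet boundary.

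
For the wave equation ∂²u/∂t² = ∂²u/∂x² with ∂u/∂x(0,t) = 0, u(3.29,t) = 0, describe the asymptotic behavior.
u oscillates (no decay). Energy is conserved; the solution oscillates indefinitely as standing waves.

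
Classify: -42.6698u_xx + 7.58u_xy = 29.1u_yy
Rewriting in standard form: -42.6698u_xx + 7.58u_xy - 29.1u_yy = 0. Elliptic (discriminant = -4909.30832).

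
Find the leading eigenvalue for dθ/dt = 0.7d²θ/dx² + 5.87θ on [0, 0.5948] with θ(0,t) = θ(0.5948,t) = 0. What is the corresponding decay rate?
Eigenvalues: λₙ = 0.7n²π²/0.5948² - 5.87.
First three modes:
  n=1: λ₁ = 0.7π²/0.5948² - 5.87 ≈ 13.658
  n=2: λ₂ = 2.8π²/0.5948² - 5.87 ≈ 72.242
  n=3: λ₃ = 6.3π²/0.5948² - 5.87 ≈ 169.881
Since 0.7π²/0.5948² ≈ 19.528 > 5.87, all λₙ > 0.
The n=1 mode decays slowest → dominates as t → ∞.
Asymptotic: θ ~ c₁ sin(πx/0.5948) e^{-λ₁t} with decay rate λ₁ ≈ 13.658.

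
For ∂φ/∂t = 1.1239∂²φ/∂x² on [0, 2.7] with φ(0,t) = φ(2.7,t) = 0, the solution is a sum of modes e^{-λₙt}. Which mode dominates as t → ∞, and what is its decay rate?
Eigenvalues: λₙ = 1.1239n²π²/2.7².
First three modes:
  n=1: λ₁ = 1.1239π²/2.7² ≈ 1.522
  n=2: λ₂ = 4.4956π²/2.7² ≈ 6.086 (4× faster decay)
  n=3: λ₃ = 10.1151π²/2.7² ≈ 13.694 (9× faster decay)
As t → ∞, higher modes decay exponentially faster. The n=1 mode dominates: φ ~ c₁ sin(πx/2.7) e^{-λ₁t}.
Decay rate: λ₁ = 1.1239π²/2.7² ≈ 1.522.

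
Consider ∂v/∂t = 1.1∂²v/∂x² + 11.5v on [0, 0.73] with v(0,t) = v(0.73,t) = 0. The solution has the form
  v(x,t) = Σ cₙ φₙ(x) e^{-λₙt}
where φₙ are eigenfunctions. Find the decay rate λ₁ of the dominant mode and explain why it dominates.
Eigenvalues: λₙ = 1.1n²π²/0.73² - 11.5.
First three modes:
  n=1: λ₁ = 1.1π²/0.73² - 11.5 ≈ 8.873
  n=2: λ₂ = 4.4π²/0.73² - 11.5 ≈ 69.99
  n=3: λ₃ = 9.9π²/0.73² - 11.5 ≈ 171.854
Since 1.1π²/0.73² ≈ 20.373 > 11.5, all λₙ > 0.
The n=1 mode decays slowest → dominates as t → ∞.
Asymptotic: v ~ c₁ sin(πx/0.73) e^{-λ₁t} with decay rate λ₁ ≈ 8.873.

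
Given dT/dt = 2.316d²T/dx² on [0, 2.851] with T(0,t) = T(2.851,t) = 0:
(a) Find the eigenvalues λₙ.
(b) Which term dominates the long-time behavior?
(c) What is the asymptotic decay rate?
Eigenvalues: λₙ = 2.316n²π²/2.851².
First three modes:
  n=1: λ₁ = 2.316π²/2.851² ≈ 2.812
  n=2: λ₂ = 9.264π²/2.851² ≈ 11.249 (4× faster decay)
  n=3: λ₃ = 20.844π²/2.851² ≈ 25.31 (9× faster decay)
As t → ∞, higher modes decay exponentially faster. The n=1 mode dominates: T ~ c₁ sin(πx/2.851) e^{-λ₁t}.
Decay rate: λ₁ = 2.316π²/2.851² ≈ 2.812.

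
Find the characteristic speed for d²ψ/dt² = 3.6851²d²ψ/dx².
Speed = 3.6851. Information travels along characteristics x = x₀ ± 3.6851t.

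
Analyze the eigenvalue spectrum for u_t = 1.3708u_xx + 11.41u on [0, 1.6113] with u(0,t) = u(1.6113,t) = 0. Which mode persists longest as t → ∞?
Eigenvalues: λₙ = 1.3708n²π²/1.6113² - 11.41.
First three modes:
  n=1: λ₁ = 1.3708π²/1.6113² - 11.41 ≈ -6.199
  n=2: λ₂ = 5.4832π²/1.6113² - 11.41 ≈ 9.434
  n=3: λ₃ = 12.3372π²/1.6113² - 11.41 ≈ 35.489
Since 1.3708π²/1.6113² ≈ 5.211 < 11.41, λ₁ < 0.
The n=1 mode grows fastest (−λₙ is largest for n=1) → dominates.
Asymptotic: u ~ c₁ sin(πx/1.6113) e^{6.199t} (exponential growth at rate −λ₁ ≈ 6.199).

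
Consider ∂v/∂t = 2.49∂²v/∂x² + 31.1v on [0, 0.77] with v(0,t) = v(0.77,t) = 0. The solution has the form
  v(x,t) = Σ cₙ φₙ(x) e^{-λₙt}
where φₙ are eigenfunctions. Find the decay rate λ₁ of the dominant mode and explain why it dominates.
Eigenvalues: λₙ = 2.49n²π²/0.77² - 31.1.
First three modes:
  n=1: λ₁ = 2.49π²/0.77² - 31.1 ≈ 10.349
  n=2: λ₂ = 9.96π²/0.77² - 31.1 ≈ 134.697
  n=3: λ₃ = 22.41π²/0.77² - 31.1 ≈ 341.944
Since 2.49π²/0.77² ≈ 41.449 > 31.1, all λₙ > 0.
The n=1 mode decays slowest → dominates as t → ∞.
Asymptotic: v ~ c₁ sin(πx/0.77) e^{-λ₁t} with decay rate λ₁ ≈ 10.349.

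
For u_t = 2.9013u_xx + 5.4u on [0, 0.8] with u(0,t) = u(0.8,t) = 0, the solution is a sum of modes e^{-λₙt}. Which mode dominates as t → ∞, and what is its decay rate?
Eigenvalues: λₙ = 2.9013n²π²/0.8² - 5.4.
First three modes:
  n=1: λ₁ = 2.9013π²/0.8² - 5.4 ≈ 39.342
  n=2: λ₂ = 11.6052π²/0.8² - 5.4 ≈ 173.567
  n=3: λ₃ = 26.1117π²/0.8² - 5.4 ≈ 397.275
Since 2.9013π²/0.8² ≈ 44.742 > 5.4, all λₙ > 0.
The n=1 mode decays slowest → dominates as t → ∞.
Asymptotic: u ~ c₁ sin(πx/0.8) e^{-λ₁t} with decay rate λ₁ ≈ 39.342.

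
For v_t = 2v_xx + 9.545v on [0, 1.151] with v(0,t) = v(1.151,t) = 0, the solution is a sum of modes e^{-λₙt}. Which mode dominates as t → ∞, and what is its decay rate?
Eigenvalues: λₙ = 2n²π²/1.151² - 9.545.
First three modes:
  n=1: λ₁ = 2π²/1.151² - 9.545 ≈ 5.355
  n=2: λ₂ = 8π²/1.151² - 9.545 ≈ 50.054
  n=3: λ₃ = 18π²/1.151² - 9.545 ≈ 124.553
Since 2π²/1.151² ≈ 14.9 > 9.545, all λₙ > 0.
The n=1 mode decays slowest → dominates as t → ∞.
Asymptotic: v ~ c₁ sin(πx/1.151) e^{-λ₁t} with decay rate λ₁ ≈ 5.355.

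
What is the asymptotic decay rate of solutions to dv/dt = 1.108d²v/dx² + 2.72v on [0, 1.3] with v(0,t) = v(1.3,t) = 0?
Eigenvalues: λₙ = 1.108n²π²/1.3² - 2.72.
First three modes:
  n=1: λ₁ = 1.108π²/1.3² - 2.72 ≈ 3.751
  n=2: λ₂ = 4.432π²/1.3² - 2.72 ≈ 23.163
  n=3: λ₃ = 9.972π²/1.3² - 2.72 ≈ 55.517
Since 1.108π²/1.3² ≈ 6.471 > 2.72, all λₙ > 0.
The n=1 mode decays slowest → dominates as t → ∞.
Asymptotic: v ~ c₁ sin(πx/1.3) e^{-λ₁t} with decay rate λ₁ ≈ 3.751.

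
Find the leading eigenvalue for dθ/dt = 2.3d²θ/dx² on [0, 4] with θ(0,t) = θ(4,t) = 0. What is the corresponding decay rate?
Eigenvalues: λₙ = 2.3n²π²/4².
First three modes:
  n=1: λ₁ = 2.3π²/4² ≈ 1.419
  n=2: λ₂ = 9.2π²/4² ≈ 5.675 (4× faster decay)
  n=3: λ₃ = 20.7π²/4² ≈ 12.769 (9× faster decay)
As t → ∞, higher modes decay exponentially faster. The n=1 mode dominates: θ ~ c₁ sin(πx/4) e^{-λ₁t}.
Decay rate: λ₁ = 2.3π²/4² ≈ 1.419.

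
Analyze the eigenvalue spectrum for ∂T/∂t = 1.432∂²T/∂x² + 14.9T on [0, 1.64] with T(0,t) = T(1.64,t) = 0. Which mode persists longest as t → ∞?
Eigenvalues: λₙ = 1.432n²π²/1.64² - 14.9.
First three modes:
  n=1: λ₁ = 1.432π²/1.64² - 14.9 ≈ -9.645
  n=2: λ₂ = 5.728π²/1.64² - 14.9 ≈ 6.119
  n=3: λ₃ = 12.888π²/1.64² - 14.9 ≈ 32.393
Since 1.432π²/1.64² ≈ 5.255 < 14.9, λ₁ < 0.
The n=1 mode grows fastest (−λₙ is largest for n=1) → dominates.
Asymptotic: T ~ c₁ sin(πx/1.64) e^{9.645t} (exponential growth at rate −λ₁ ≈ 9.645).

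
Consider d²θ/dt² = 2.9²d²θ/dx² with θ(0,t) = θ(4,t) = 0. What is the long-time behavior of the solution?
As t → ∞, θ oscillates (no decay). Energy is conserved; the solution oscillates indefinitely as standing waves.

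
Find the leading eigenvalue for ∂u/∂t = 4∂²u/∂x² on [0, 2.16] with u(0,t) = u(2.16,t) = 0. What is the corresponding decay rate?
Eigenvalues: λₙ = 4n²π²/2.16².
First three modes:
  n=1: λ₁ = 4π²/2.16² ≈ 8.462
  n=2: λ₂ = 16π²/2.16² ≈ 33.846 (4× faster decay)
  n=3: λ₃ = 36π²/2.16² ≈ 76.154 (9× faster decay)
As t → ∞, higher modes decay exponentially faster. The n=1 mode dominates: u ~ c₁ sin(πx/2.16) e^{-λ₁t}.
Decay rate: λ₁ = 4π²/2.16² ≈ 8.462.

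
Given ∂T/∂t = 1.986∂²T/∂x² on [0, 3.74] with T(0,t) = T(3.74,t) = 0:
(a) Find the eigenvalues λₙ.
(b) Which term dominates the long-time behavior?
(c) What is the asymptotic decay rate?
Eigenvalues: λₙ = 1.986n²π²/3.74².
First three modes:
  n=1: λ₁ = 1.986π²/3.74² ≈ 1.401
  n=2: λ₂ = 7.944π²/3.74² ≈ 5.605 (4× faster decay)
  n=3: λ₃ = 17.874π²/3.74² ≈ 12.612 (9× faster decay)
As t → ∞, higher modes decay exponentially faster. The n=1 mode dominates: T ~ c₁ sin(πx/3.74) e^{-λ₁t}.
Decay rate: λ₁ = 1.986π²/3.74² ≈ 1.401.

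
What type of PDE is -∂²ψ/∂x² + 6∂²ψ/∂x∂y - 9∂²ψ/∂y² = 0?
With A = -1, B = 6, C = -9, the discriminant is 0. This is a parabolic PDE.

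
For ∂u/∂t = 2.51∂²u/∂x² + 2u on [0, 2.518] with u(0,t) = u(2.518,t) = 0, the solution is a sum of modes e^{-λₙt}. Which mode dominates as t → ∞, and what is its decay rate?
Eigenvalues: λₙ = 2.51n²π²/2.518² - 2.
First three modes:
  n=1: λ₁ = 2.51π²/2.518² - 2 ≈ 1.907
  n=2: λ₂ = 10.04π²/2.518² - 2 ≈ 13.629
  n=3: λ₃ = 22.59π²/2.518² - 2 ≈ 33.165
Since 2.51π²/2.518² ≈ 3.907 > 2, all λₙ > 0.
The n=1 mode decays slowest → dominates as t → ∞.
Asymptotic: u ~ c₁ sin(πx/2.518) e^{-λ₁t} with decay rate λ₁ ≈ 1.907.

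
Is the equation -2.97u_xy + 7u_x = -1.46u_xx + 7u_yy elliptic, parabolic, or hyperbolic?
Rewriting in standard form: 1.46u_xx - 2.97u_xy - 7u_yy + 7u_x = 0. Computing B² - 4AC with A = 1.46, B = -2.97, C = -7: discriminant = 49.7009 (positive). Answer: hyperbolic.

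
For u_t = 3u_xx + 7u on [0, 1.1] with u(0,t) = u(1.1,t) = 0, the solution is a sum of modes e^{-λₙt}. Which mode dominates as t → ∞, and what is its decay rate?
Eigenvalues: λₙ = 3n²π²/1.1² - 7.
First three modes:
  n=1: λ₁ = 3π²/1.1² - 7 ≈ 17.47
  n=2: λ₂ = 12π²/1.1² - 7 ≈ 90.88
  n=3: λ₃ = 27π²/1.1² - 7 ≈ 213.231
Since 3π²/1.1² ≈ 24.47 > 7, all λₙ > 0.
The n=1 mode decays slowest → dominates as t → ∞.
Asymptotic: u ~ c₁ sin(πx/1.1) e^{-λ₁t} with decay rate λ₁ ≈ 17.47.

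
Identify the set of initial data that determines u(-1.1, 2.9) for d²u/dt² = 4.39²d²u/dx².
Domain of dependence: [-13.831, 11.631]. Signals travel at speed 4.39, so data within |x - -1.1| ≤ 4.39·2.9 = 12.731 can reach the point.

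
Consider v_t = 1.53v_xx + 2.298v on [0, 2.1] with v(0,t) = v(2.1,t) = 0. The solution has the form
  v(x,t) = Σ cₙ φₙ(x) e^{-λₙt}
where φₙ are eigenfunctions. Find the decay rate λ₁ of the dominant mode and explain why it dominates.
Eigenvalues: λₙ = 1.53n²π²/2.1² - 2.298.
First three modes:
  n=1: λ₁ = 1.53π²/2.1² - 2.298 ≈ 1.126
  n=2: λ₂ = 6.12π²/2.1² - 2.298 ≈ 11.399
  n=3: λ₃ = 13.77π²/2.1² - 2.298 ≈ 28.519
Since 1.53π²/2.1² ≈ 3.424 > 2.298, all λₙ > 0.
The n=1 mode decays slowest → dominates as t → ∞.
Asymptotic: v ~ c₁ sin(πx/2.1) e^{-λ₁t} with decay rate λ₁ ≈ 1.126.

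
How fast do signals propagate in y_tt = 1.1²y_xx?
Speed = 1.1. Information travels along characteristics x = x₀ ± 1.1t.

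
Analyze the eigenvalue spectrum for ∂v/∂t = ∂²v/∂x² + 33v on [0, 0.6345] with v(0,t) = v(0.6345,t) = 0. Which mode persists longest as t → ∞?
Eigenvalues: λₙ = n²π²/0.6345² - 33.
First three modes:
  n=1: λ₁ = π²/0.6345² - 33 ≈ -8.485
  n=2: λ₂ = 4π²/0.6345² - 33 ≈ 65.061
  n=3: λ₃ = 9π²/0.6345² - 33 ≈ 187.637
Since π²/0.6345² ≈ 24.515 < 33, λ₁ < 0.
The n=1 mode grows fastest (−λₙ is largest for n=1) → dominates.
Asymptotic: v ~ c₁ sin(πx/0.6345) e^{8.485t} (exponential growth at rate −λ₁ ≈ 8.485).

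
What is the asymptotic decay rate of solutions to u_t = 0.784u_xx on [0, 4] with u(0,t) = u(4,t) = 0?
Eigenvalues: λₙ = 0.784n²π²/4².
First three modes:
  n=1: λ₁ = 0.784π²/4² ≈ 0.484
  n=2: λ₂ = 3.136π²/4² ≈ 1.934 (4× faster decay)
  n=3: λ₃ = 7.056π²/4² ≈ 4.352 (9× faster decay)
As t → ∞, higher modes decay exponentially faster. The n=1 mode dominates: u ~ c₁ sin(πx/4) e^{-λ₁t}.
Decay rate: λ₁ = 0.784π²/4² ≈ 0.484.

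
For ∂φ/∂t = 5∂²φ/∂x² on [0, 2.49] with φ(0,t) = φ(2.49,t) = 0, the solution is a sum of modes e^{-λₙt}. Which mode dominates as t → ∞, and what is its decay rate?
Eigenvalues: λₙ = 5n²π²/2.49².
First three modes:
  n=1: λ₁ = 5π²/2.49² ≈ 7.959
  n=2: λ₂ = 20π²/2.49² ≈ 31.837 (4× faster decay)
  n=3: λ₃ = 45π²/2.49² ≈ 71.633 (9× faster decay)
As t → ∞, higher modes decay exponentially faster. The n=1 mode dominates: φ ~ c₁ sin(πx/2.49) e^{-λ₁t}.
Decay rate: λ₁ = 5π²/2.49² ≈ 7.959.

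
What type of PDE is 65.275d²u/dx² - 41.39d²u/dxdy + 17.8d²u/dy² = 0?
With A = 65.275, B = -41.39, C = 17.8, the discriminant is -2934.4479. This is an elliptic PDE.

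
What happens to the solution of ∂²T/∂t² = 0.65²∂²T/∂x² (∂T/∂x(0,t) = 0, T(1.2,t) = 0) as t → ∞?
T oscillates (no decay). Energy is conserved; the solution oscillates indefinitely as standing waves.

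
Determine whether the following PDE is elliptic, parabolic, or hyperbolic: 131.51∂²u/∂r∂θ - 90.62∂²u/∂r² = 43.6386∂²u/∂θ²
Rewriting in standard form: -90.62∂²u/∂r² + 131.51∂²u/∂r∂θ - 43.6386∂²u/∂θ² = 0. Coefficients: A = -90.62, B = 131.51, C = -43.6386. B² - 4AC = 1476.760372, which is positive, so the equation is hyperbolic.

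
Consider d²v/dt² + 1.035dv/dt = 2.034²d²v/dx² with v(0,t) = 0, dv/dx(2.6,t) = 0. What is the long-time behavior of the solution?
As t → ∞, v → 0. Damping (γ=1.035) dissipates energy; oscillations decay exponentially.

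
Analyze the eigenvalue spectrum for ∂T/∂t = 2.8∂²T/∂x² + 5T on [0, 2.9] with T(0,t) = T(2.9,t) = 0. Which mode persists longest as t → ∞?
Eigenvalues: λₙ = 2.8n²π²/2.9² - 5.
First three modes:
  n=1: λ₁ = 2.8π²/2.9² - 5 ≈ -1.714
  n=2: λ₂ = 11.2π²/2.9² - 5 ≈ 8.144
  n=3: λ₃ = 25.2π²/2.9² - 5 ≈ 24.574
Since 2.8π²/2.9² ≈ 3.286 < 5, λ₁ < 0.
The n=1 mode grows fastest (−λₙ is largest for n=1) → dominates.
Asymptotic: T ~ c₁ sin(πx/2.9) e^{1.714t} (exponential growth at rate −λ₁ ≈ 1.714).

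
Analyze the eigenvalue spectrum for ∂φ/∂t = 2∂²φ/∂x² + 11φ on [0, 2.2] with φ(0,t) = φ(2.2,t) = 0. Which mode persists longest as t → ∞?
Eigenvalues: λₙ = 2n²π²/2.2² - 11.
First three modes:
  n=1: λ₁ = 2π²/2.2² - 11 ≈ -6.922
  n=2: λ₂ = 8π²/2.2² - 11 ≈ 5.313
  n=3: λ₃ = 18π²/2.2² - 11 ≈ 25.705
Since 2π²/2.2² ≈ 4.078 < 11, λ₁ < 0.
The n=1 mode grows fastest (−λₙ is largest for n=1) → dominates.
Asymptotic: φ ~ c₁ sin(πx/2.2) e^{6.922t} (exponential growth at rate −λ₁ ≈ 6.922).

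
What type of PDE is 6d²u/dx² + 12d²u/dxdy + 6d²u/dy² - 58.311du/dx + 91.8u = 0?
With A = 6, B = 12, C = 6, the discriminant is 0. This is a parabolic PDE.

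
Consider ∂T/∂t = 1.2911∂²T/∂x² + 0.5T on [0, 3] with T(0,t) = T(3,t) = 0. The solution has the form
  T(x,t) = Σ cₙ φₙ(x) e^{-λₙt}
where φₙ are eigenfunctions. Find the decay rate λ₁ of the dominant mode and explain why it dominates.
Eigenvalues: λₙ = 1.2911n²π²/3² - 0.5.
First three modes:
  n=1: λ₁ = 1.2911π²/3² - 0.5 ≈ 0.916
  n=2: λ₂ = 5.1644π²/3² - 0.5 ≈ 5.163
  n=3: λ₃ = 11.6199π²/3² - 0.5 ≈ 12.243
Since 1.2911π²/3² ≈ 1.416 > 0.5, all λₙ > 0.
The n=1 mode decays slowest → dominates as t → ∞.
Asymptotic: T ~ c₁ sin(πx/3) e^{-λ₁t} with decay rate λ₁ ≈ 0.916.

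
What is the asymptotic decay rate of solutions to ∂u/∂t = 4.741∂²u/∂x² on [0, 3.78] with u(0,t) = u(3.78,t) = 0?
Eigenvalues: λₙ = 4.741n²π²/3.78².
First three modes:
  n=1: λ₁ = 4.741π²/3.78² ≈ 3.275
  n=2: λ₂ = 18.964π²/3.78² ≈ 13.099 (4× faster decay)
  n=3: λ₃ = 42.669π²/3.78² ≈ 29.473 (9× faster decay)
As t → ∞, higher modes decay exponentially faster. The n=1 mode dominates: u ~ c₁ sin(πx/3.78) e^{-λ₁t}.
Decay rate: λ₁ = 4.741π²/3.78² ≈ 3.275.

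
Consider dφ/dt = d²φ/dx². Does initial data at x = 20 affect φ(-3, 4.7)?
Yes, for any finite x. The heat equation has infinite propagation speed, so all initial data affects all points at any t > 0.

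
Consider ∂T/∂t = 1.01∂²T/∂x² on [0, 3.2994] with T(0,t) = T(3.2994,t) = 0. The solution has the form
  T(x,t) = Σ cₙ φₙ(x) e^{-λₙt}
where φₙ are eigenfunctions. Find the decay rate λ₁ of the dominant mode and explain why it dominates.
Eigenvalues: λₙ = 1.01n²π²/3.2994².
First three modes:
  n=1: λ₁ = 1.01π²/3.2994² ≈ 0.916
  n=2: λ₂ = 4.04π²/3.2994² ≈ 3.663 (4× faster decay)
  n=3: λ₃ = 9.09π²/3.2994² ≈ 8.241 (9× faster decay)
As t → ∞, higher modes decay exponentially faster. The n=1 mode dominates: T ~ c₁ sin(πx/3.2994) e^{-λ₁t}.
Decay rate: λ₁ = 1.01π²/3.2994² ≈ 0.916.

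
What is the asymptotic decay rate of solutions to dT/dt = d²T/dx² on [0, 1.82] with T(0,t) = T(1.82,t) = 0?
Eigenvalues: λₙ = n²π²/1.82².
First three modes:
  n=1: λ₁ = π²/1.82² ≈ 2.98
  n=2: λ₂ = 4π²/1.82² ≈ 11.918 (4× faster decay)
  n=3: λ₃ = 9π²/1.82² ≈ 26.816 (9× faster decay)
As t → ∞, higher modes decay exponentially faster. The n=1 mode dominates: T ~ c₁ sin(πx/1.82) e^{-λ₁t}.
Decay rate: λ₁ = π²/1.82² ≈ 2.98.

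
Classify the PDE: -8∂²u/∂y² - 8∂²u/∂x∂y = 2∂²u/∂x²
Rewriting in standard form: -2∂²u/∂x² - 8∂²u/∂x∂y - 8∂²u/∂y² = 0. A = -2, B = -8, C = -8. Discriminant B² - 4AC = 0. Since 0 = 0, parabolic.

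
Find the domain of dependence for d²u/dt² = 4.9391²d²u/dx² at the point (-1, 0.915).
Domain of dependence: [-5.5192765, 3.5192765]. Signals travel at speed 4.9391, so data within |x - -1| ≤ 4.9391·0.915 = 4.5192765 can reach the point.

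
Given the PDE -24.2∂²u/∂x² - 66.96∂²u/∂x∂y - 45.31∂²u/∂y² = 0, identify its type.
The second-order coefficients are A = -24.2, B = -66.96, C = -45.31. Since B² - 4AC = 97.6336 > 0, this is a hyperbolic PDE.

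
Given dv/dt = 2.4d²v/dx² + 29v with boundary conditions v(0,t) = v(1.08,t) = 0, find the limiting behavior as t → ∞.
v grows unboundedly. Reaction dominates diffusion (r=29 > κπ²/L²≈20.31); solution grows exponentially.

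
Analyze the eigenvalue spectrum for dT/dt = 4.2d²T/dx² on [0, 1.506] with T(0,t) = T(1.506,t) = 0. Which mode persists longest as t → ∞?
Eigenvalues: λₙ = 4.2n²π²/1.506².
First three modes:
  n=1: λ₁ = 4.2π²/1.506² ≈ 18.277
  n=2: λ₂ = 16.8π²/1.506² ≈ 73.107 (4× faster decay)
  n=3: λ₃ = 37.8π²/1.506² ≈ 164.491 (9× faster decay)
As t → ∞, higher modes decay exponentially faster. The n=1 mode dominates: T ~ c₁ sin(πx/1.506) e^{-λ₁t}.
Decay rate: λ₁ = 4.2π²/1.506² ≈ 18.277.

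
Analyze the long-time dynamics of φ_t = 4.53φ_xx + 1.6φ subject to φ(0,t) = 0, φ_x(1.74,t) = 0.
Long-time behavior: φ → 0. Diffusion dominates reaction (r=1.6 < κπ²/(4L²)≈3.69); solution decays.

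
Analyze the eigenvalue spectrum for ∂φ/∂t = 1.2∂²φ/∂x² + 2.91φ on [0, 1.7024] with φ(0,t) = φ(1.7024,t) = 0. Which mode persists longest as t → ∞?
Eigenvalues: λₙ = 1.2n²π²/1.7024² - 2.91.
First three modes:
  n=1: λ₁ = 1.2π²/1.7024² - 2.91 ≈ 1.177
  n=2: λ₂ = 4.8π²/1.7024² - 2.91 ≈ 13.436
  n=3: λ₃ = 10.8π²/1.7024² - 2.91 ≈ 33.869
Since 1.2π²/1.7024² ≈ 4.087 > 2.91, all λₙ > 0.
The n=1 mode decays slowest → dominates as t → ∞.
Asymptotic: φ ~ c₁ sin(πx/1.7024) e^{-λ₁t} with decay rate λ₁ ≈ 1.177.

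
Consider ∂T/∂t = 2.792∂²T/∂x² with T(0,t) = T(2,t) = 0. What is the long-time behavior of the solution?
As t → ∞, T → 0. Heat diffuses out through both boundaries.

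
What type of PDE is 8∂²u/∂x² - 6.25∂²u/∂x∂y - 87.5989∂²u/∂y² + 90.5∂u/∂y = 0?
With A = 8, B = -6.25, C = -87.5989, the discriminant is 2842.2273. This is a hyperbolic PDE.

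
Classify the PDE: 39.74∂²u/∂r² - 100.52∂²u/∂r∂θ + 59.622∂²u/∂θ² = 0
A = 39.74, B = -100.52, C = 59.622. Discriminant B² - 4AC = 626.75728. Since 626.75728 > 0, hyperbolic.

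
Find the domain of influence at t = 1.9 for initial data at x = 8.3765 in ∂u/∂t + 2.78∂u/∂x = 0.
At x = 13.6585. The characteristic carries data from (8.3765, 0) to (13.6585, 1.9).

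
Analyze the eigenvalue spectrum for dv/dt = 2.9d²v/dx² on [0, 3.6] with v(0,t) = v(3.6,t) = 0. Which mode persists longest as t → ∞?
Eigenvalues: λₙ = 2.9n²π²/3.6².
First three modes:
  n=1: λ₁ = 2.9π²/3.6² ≈ 2.208
  n=2: λ₂ = 11.6π²/3.6² ≈ 8.834 (4× faster decay)
  n=3: λ₃ = 26.1π²/3.6² ≈ 19.876 (9× faster decay)
As t → ∞, higher modes decay exponentially faster. The n=1 mode dominates: v ~ c₁ sin(πx/3.6) e^{-λ₁t}.
Decay rate: λ₁ = 2.9π²/3.6² ≈ 2.208.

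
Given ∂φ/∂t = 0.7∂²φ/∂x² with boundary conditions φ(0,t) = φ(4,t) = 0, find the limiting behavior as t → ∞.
φ → 0. Heat diffuses out through both boundaries.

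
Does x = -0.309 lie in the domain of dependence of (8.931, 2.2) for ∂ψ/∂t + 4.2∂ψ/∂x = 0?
Yes. The characteristic through (8.931, 2.2) passes through x = -0.309.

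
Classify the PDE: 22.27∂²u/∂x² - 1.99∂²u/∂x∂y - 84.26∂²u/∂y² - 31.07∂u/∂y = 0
A = 22.27, B = -1.99, C = -84.26. Discriminant B² - 4AC = 7509.8409. Since 7509.8409 > 0, hyperbolic.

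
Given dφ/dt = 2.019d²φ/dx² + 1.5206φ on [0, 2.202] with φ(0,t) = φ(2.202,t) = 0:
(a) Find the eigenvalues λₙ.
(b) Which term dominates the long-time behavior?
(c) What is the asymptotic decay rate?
Eigenvalues: λₙ = 2.019n²π²/2.202² - 1.5206.
First three modes:
  n=1: λ₁ = 2.019π²/2.202² - 1.5206 ≈ 2.589
  n=2: λ₂ = 8.076π²/2.202² - 1.5206 ≈ 14.918
  n=3: λ₃ = 18.171π²/2.202² - 1.5206 ≈ 35.466
Since 2.019π²/2.202² ≈ 4.11 > 1.5206, all λₙ > 0.
The n=1 mode decays slowest → dominates as t → ∞.
Asymptotic: φ ~ c₁ sin(πx/2.202) e^{-λ₁t} with decay rate λ₁ ≈ 2.589.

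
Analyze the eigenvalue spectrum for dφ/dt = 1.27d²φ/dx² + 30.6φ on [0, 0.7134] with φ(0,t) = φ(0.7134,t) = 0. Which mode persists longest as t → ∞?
Eigenvalues: λₙ = 1.27n²π²/0.7134² - 30.6.
First three modes:
  n=1: λ₁ = 1.27π²/0.7134² - 30.6 ≈ -5.972
  n=2: λ₂ = 5.08π²/0.7134² - 30.6 ≈ 67.914
  n=3: λ₃ = 11.43π²/0.7134² - 30.6 ≈ 191.056
Since 1.27π²/0.7134² ≈ 24.628 < 30.6, λ₁ < 0.
The n=1 mode grows fastest (−λₙ is largest for n=1) → dominates.
Asymptotic: φ ~ c₁ sin(πx/0.7134) e^{5.972t} (exponential growth at rate −λ₁ ≈ 5.972).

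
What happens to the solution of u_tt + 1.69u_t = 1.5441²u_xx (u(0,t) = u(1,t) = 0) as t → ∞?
u → 0. Damping (γ=1.69) dissipates energy; oscillations decay exponentially.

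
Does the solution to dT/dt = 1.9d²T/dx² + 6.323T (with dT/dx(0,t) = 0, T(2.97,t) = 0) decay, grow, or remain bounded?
T grows unboundedly. Reaction dominates diffusion (r=6.323 > κπ²/(4L²)≈0.53); solution grows exponentially.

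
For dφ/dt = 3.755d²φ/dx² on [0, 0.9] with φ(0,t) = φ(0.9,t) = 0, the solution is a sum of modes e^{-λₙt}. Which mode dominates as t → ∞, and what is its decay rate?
Eigenvalues: λₙ = 3.755n²π²/0.9².
First three modes:
  n=1: λ₁ = 3.755π²/0.9² ≈ 45.754
  n=2: λ₂ = 15.02π²/0.9² ≈ 183.014 (4× faster decay)
  n=3: λ₃ = 33.795π²/0.9² ≈ 411.782 (9× faster decay)
As t → ∞, higher modes decay exponentially faster. The n=1 mode dominates: φ ~ c₁ sin(πx/0.9) e^{-λ₁t}.
Decay rate: λ₁ = 3.755π²/0.9² ≈ 45.754.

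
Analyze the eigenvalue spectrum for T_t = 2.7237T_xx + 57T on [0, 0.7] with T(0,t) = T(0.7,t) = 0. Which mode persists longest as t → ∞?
Eigenvalues: λₙ = 2.7237n²π²/0.7² - 57.
First three modes:
  n=1: λ₁ = 2.7237π²/0.7² - 57 ≈ -2.139
  n=2: λ₂ = 10.8948π²/0.7² - 57 ≈ 162.444
  n=3: λ₃ = 24.5133π²/0.7² - 57 ≈ 436.748
Since 2.7237π²/0.7² ≈ 54.861 < 57, λ₁ < 0.
The n=1 mode grows fastest (−λₙ is largest for n=1) → dominates.
Asymptotic: T ~ c₁ sin(πx/0.7) e^{2.139t} (exponential growth at rate −λ₁ ≈ 2.139).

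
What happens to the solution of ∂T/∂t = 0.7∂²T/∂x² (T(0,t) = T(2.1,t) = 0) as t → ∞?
T → 0. Heat diffuses out through both boundaries.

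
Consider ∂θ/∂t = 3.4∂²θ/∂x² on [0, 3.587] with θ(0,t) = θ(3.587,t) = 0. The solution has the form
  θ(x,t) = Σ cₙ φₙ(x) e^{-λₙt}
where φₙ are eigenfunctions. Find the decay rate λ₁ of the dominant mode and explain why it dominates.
Eigenvalues: λₙ = 3.4n²π²/3.587².
First three modes:
  n=1: λ₁ = 3.4π²/3.587² ≈ 2.608
  n=2: λ₂ = 13.6π²/3.587² ≈ 10.432 (4× faster decay)
  n=3: λ₃ = 30.6π²/3.587² ≈ 23.472 (9× faster decay)
As t → ∞, higher modes decay exponentially faster. The n=1 mode dominates: θ ~ c₁ sin(πx/3.587) e^{-λ₁t}.
Decay rate: λ₁ = 3.4π²/3.587² ≈ 2.608.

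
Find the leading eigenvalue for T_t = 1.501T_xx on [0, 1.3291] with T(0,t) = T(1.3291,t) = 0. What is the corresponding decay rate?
Eigenvalues: λₙ = 1.501n²π²/1.3291².
First three modes:
  n=1: λ₁ = 1.501π²/1.3291² ≈ 8.386
  n=2: λ₂ = 6.004π²/1.3291² ≈ 33.545 (4× faster decay)
  n=3: λ₃ = 13.509π²/1.3291² ≈ 75.476 (9× faster decay)
As t → ∞, higher modes decay exponentially faster. The n=1 mode dominates: T ~ c₁ sin(πx/1.3291) e^{-λ₁t}.
Decay rate: λ₁ = 1.501π²/1.3291² ≈ 8.386.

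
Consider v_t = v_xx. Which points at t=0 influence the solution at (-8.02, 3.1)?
The entire real line. The heat equation has infinite propagation speed: any initial disturbance instantly affects all points (though exponentially small far away).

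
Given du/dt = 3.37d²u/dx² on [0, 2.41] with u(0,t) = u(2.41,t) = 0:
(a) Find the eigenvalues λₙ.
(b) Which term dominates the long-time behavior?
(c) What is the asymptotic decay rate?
Eigenvalues: λₙ = 3.37n²π²/2.41².
First three modes:
  n=1: λ₁ = 3.37π²/2.41² ≈ 5.727
  n=2: λ₂ = 13.48π²/2.41² ≈ 22.906 (4× faster decay)
  n=3: λ₃ = 30.33π²/2.41² ≈ 51.539 (9× faster decay)
As t → ∞, higher modes decay exponentially faster. The n=1 mode dominates: u ~ c₁ sin(πx/2.41) e^{-λ₁t}.
Decay rate: λ₁ = 3.37π²/2.41² ≈ 5.727.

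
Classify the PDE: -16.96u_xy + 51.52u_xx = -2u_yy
Rewriting in standard form: 51.52u_xx - 16.96u_xy + 2u_yy = 0. A = 51.52, B = -16.96, C = 2. Discriminant B² - 4AC = -124.5184. Since -124.5184 < 0, elliptic.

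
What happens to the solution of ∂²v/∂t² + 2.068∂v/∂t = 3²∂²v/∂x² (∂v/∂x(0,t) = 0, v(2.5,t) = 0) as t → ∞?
v → 0. Damping (γ=2.068) dissipates energy; oscillations decay exponentially.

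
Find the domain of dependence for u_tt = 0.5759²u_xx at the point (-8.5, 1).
Domain of dependence: [-9.0759, -7.9241]. Signals travel at speed 0.5759, so data within |x - -8.5| ≤ 0.5759·1 = 0.5759 can reach the point.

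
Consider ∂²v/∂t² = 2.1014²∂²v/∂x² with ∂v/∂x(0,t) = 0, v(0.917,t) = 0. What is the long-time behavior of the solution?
As t → ∞, v oscillates (no decay). Energy is conserved; the solution oscillates indefinitely as standing waves.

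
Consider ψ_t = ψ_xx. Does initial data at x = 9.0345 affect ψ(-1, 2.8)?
Yes, for any finite x. The heat equation has infinite propagation speed, so all initial data affects all points at any t > 0.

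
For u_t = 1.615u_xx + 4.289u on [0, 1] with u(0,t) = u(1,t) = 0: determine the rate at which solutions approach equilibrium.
Eigenvalues: λₙ = 1.615n²π²/1² - 4.289.
First three modes:
  n=1: λ₁ = 1.615π² - 4.289 ≈ 11.65
  n=2: λ₂ = 6.46π² - 4.289 ≈ 59.469
  n=3: λ₃ = 14.535π² - 4.289 ≈ 139.166
Since 1.615π² ≈ 15.939 > 4.289, all λₙ > 0.
The n=1 mode decays slowest → dominates as t → ∞.
Asymptotic: u ~ c₁ sin(πx/1) e^{-λ₁t} with decay rate λ₁ ≈ 11.65.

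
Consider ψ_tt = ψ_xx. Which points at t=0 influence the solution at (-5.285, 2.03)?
Domain of dependence: [-7.315, -3.255]. Signals travel at speed 1, so data within |x - -5.285| ≤ 1·2.03 = 2.03 can reach the point.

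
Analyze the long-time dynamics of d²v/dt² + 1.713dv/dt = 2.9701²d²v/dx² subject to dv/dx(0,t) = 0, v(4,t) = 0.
Long-time behavior: v → 0. Damping (γ=1.713) dissipates energy; oscillations decay exponentially.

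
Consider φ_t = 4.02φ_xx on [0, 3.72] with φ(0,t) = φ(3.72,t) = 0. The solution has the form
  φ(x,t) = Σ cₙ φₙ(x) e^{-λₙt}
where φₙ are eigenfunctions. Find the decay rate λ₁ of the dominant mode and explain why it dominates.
Eigenvalues: λₙ = 4.02n²π²/3.72².
First three modes:
  n=1: λ₁ = 4.02π²/3.72² ≈ 2.867
  n=2: λ₂ = 16.08π²/3.72² ≈ 11.468 (4× faster decay)
  n=3: λ₃ = 36.18π²/3.72² ≈ 25.804 (9× faster decay)
As t → ∞, higher modes decay exponentially faster. The n=1 mode dominates: φ ~ c₁ sin(πx/3.72) e^{-λ₁t}.
Decay rate: λ₁ = 4.02π²/3.72² ≈ 2.867.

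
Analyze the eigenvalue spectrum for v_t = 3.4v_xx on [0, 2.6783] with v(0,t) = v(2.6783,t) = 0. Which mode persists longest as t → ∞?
Eigenvalues: λₙ = 3.4n²π²/2.6783².
First three modes:
  n=1: λ₁ = 3.4π²/2.6783² ≈ 4.678
  n=2: λ₂ = 13.6π²/2.6783² ≈ 18.712 (4× faster decay)
  n=3: λ₃ = 30.6π²/2.6783² ≈ 42.102 (9× faster decay)
As t → ∞, higher modes decay exponentially faster. The n=1 mode dominates: v ~ c₁ sin(πx/2.6783) e^{-λ₁t}.
Decay rate: λ₁ = 3.4π²/2.6783² ≈ 4.678.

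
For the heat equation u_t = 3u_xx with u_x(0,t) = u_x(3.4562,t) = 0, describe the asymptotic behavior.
u → constant (steady state). Heat is conserved (no flux at boundaries); solution approaches the spatial average.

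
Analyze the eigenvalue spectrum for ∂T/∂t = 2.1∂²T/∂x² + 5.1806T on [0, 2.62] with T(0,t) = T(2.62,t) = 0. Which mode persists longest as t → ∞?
Eigenvalues: λₙ = 2.1n²π²/2.62² - 5.1806.
First three modes:
  n=1: λ₁ = 2.1π²/2.62² - 5.1806 ≈ -2.161
  n=2: λ₂ = 8.4π²/2.62² - 5.1806 ≈ 6.897
  n=3: λ₃ = 18.9π²/2.62² - 5.1806 ≈ 21.994
Since 2.1π²/2.62² ≈ 3.019 < 5.1806, λ₁ < 0.
The n=1 mode grows fastest (−λₙ is largest for n=1) → dominates.
Asymptotic: T ~ c₁ sin(πx/2.62) e^{2.161t} (exponential growth at rate −λ₁ ≈ 2.161).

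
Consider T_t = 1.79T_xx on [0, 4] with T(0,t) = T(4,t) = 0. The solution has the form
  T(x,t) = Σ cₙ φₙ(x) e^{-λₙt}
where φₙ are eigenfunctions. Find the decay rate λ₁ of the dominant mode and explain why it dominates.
Eigenvalues: λₙ = 1.79n²π²/4².
First three modes:
  n=1: λ₁ = 1.79π²/4² ≈ 1.104
  n=2: λ₂ = 7.16π²/4² ≈ 4.417 (4× faster decay)
  n=3: λ₃ = 16.11π²/4² ≈ 9.937 (9× faster decay)
As t → ∞, higher modes decay exponentially faster. The n=1 mode dominates: T ~ c₁ sin(πx/4) e^{-λ₁t}.
Decay rate: λ₁ = 1.79π²/4² ≈ 1.104.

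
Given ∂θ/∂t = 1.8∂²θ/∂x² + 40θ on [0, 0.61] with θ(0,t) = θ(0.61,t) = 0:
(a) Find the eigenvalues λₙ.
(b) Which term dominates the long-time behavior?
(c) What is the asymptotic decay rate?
Eigenvalues: λₙ = 1.8n²π²/0.61² - 40.
First three modes:
  n=1: λ₁ = 1.8π²/0.61² - 40 ≈ 7.743
  n=2: λ₂ = 7.2π²/0.61² - 40 ≈ 150.973
  n=3: λ₃ = 16.2π²/0.61² - 40 ≈ 389.69
Since 1.8π²/0.61² ≈ 47.743 > 40, all λₙ > 0.
The n=1 mode decays slowest → dominates as t → ∞.
Asymptotic: θ ~ c₁ sin(πx/0.61) e^{-λ₁t} with decay rate λ₁ ≈ 7.743.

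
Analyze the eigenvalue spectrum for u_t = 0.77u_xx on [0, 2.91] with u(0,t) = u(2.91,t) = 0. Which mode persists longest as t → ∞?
Eigenvalues: λₙ = 0.77n²π²/2.91².
First three modes:
  n=1: λ₁ = 0.77π²/2.91² ≈ 0.897
  n=2: λ₂ = 3.08π²/2.91² ≈ 3.59 (4× faster decay)
  n=3: λ₃ = 6.93π²/2.91² ≈ 8.077 (9× faster decay)
As t → ∞, higher modes decay exponentially faster. The n=1 mode dominates: u ~ c₁ sin(πx/2.91) e^{-λ₁t}.
Decay rate: λ₁ = 0.77π²/2.91² ≈ 0.897.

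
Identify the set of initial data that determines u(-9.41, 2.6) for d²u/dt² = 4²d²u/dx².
Domain of dependence: [-19.81, 0.99]. Signals travel at speed 4, so data within |x - -9.41| ≤ 4·2.6 = 10.4 can reach the point.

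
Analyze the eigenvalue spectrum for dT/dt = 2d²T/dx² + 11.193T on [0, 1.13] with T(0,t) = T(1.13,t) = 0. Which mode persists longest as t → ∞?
Eigenvalues: λₙ = 2n²π²/1.13² - 11.193.
First three modes:
  n=1: λ₁ = 2π²/1.13² - 11.193 ≈ 4.266
  n=2: λ₂ = 8π²/1.13² - 11.193 ≈ 50.642
  n=3: λ₃ = 18π²/1.13² - 11.193 ≈ 127.935
Since 2π²/1.13² ≈ 15.459 > 11.193, all λₙ > 0.
The n=1 mode decays slowest → dominates as t → ∞.
Asymptotic: T ~ c₁ sin(πx/1.13) e^{-λ₁t} with decay rate λ₁ ≈ 4.266.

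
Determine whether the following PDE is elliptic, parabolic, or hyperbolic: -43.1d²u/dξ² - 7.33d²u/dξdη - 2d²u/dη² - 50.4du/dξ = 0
Coefficients: A = -43.1, B = -7.33, C = -2. B² - 4AC = -291.0711, which is negative, so the equation is elliptic.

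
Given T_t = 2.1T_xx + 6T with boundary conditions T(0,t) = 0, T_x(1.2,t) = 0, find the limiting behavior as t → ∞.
T grows unboundedly. Reaction dominates diffusion (r=6 > κπ²/(4L²)≈3.6); solution grows exponentially.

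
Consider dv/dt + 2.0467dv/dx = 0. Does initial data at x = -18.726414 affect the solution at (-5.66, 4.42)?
No. Only data at x = -14.706414 affects (-5.66, 4.42). Advection has one-way propagation along characteristics.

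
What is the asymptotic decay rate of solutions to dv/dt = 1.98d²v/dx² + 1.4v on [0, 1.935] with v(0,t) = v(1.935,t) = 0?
Eigenvalues: λₙ = 1.98n²π²/1.935² - 1.4.
First three modes:
  n=1: λ₁ = 1.98π²/1.935² - 1.4 ≈ 3.819
  n=2: λ₂ = 7.92π²/1.935² - 1.4 ≈ 19.477
  n=3: λ₃ = 17.82π²/1.935² - 1.4 ≈ 45.573
Since 1.98π²/1.935² ≈ 5.219 > 1.4, all λₙ > 0.
The n=1 mode decays slowest → dominates as t → ∞.
Asymptotic: v ~ c₁ sin(πx/1.935) e^{-λ₁t} with decay rate λ₁ ≈ 3.819.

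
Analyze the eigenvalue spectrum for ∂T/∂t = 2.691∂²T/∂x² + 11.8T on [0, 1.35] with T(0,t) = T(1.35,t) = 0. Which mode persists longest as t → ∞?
Eigenvalues: λₙ = 2.691n²π²/1.35² - 11.8.
First three modes:
  n=1: λ₁ = 2.691π²/1.35² - 11.8 ≈ 2.773
  n=2: λ₂ = 10.764π²/1.35² - 11.8 ≈ 46.492
  n=3: λ₃ = 24.219π²/1.35² - 11.8 ≈ 119.356
Since 2.691π²/1.35² ≈ 14.573 > 11.8, all λₙ > 0.
The n=1 mode decays slowest → dominates as t → ∞.
Asymptotic: T ~ c₁ sin(πx/1.35) e^{-λ₁t} with decay rate λ₁ ≈ 2.773.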